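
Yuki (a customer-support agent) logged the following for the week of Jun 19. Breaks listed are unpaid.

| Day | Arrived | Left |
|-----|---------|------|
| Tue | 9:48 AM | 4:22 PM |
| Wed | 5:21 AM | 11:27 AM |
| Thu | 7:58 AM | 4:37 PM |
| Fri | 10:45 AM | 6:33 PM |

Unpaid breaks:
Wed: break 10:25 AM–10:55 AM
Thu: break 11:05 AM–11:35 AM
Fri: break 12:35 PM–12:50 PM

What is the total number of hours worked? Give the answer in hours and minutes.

27 h 52 min

Tue: 9:48 AM–4:22 PM = 6 h 34 min
Wed: 5:21 AM–11:27 AM = 6 h 6 min; less 30 min break → 5 h 36 min
Thu: 7:58 AM–4:37 PM = 8 h 39 min; less 30 min break → 8 h 9 min
Fri: 10:45 AM–6:33 PM = 7 h 48 min; less 15 min break → 7 h 33 min
Total: 6 h 34 min + 5 h 36 min + 8 h 9 min + 7 h 33 min = 27 h 52 min.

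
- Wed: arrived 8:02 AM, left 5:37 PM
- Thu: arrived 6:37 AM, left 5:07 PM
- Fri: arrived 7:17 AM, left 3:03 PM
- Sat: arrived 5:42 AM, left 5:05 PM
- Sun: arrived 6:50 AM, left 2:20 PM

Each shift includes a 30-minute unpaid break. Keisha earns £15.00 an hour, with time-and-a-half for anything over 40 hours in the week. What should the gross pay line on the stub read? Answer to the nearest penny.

£695.25

Wed: 8:02 AM–5:37 PM = 9 h 35 min; less 30 min break → 9 h 5 min
Thu: 6:37 AM–5:07 PM = 10 h 30 min; less 30 min break → 10 h 0 min
Fri: 7:17 AM–3:03 PM = 7 h 46 min; less 30 min break → 7 h 16 min
Sat: 5:42 AM–5:05 PM = 11 h 23 min; less 30 min break → 10 h 53 min
Sun: 6:50 AM–2:20 PM = 7 h 30 min; less 30 min break → 7 h 0 min
Total worked: 44 h 14 min = 2654 min.
Regular 40 h 0 min = 2400 min at £15.00/h; overtime 4 h 14 min = 254 min at £22.50/h.
Pay = (2400 × £15.00 + 254 × £22.50) ÷ 60 = £695.25.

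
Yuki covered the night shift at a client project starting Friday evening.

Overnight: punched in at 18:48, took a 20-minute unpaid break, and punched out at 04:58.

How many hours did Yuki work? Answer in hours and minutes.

Overnight: 18:48 → midnight = 5 h 12 min; midnight → 04:58 = 4 h 58 min; span 10 h 10 min; less 20 min break → 9 h 50 min

9 h 50 min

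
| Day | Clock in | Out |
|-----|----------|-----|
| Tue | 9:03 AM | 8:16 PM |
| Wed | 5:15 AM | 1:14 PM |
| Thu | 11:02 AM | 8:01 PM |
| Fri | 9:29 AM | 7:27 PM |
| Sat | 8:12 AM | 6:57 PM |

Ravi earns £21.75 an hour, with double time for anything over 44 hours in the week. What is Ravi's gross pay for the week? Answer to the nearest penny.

£1170.15

Tue: 9:03 AM–8:16 PM = 11 h 13 min
Wed: 5:15 AM–1:14 PM = 7 h 59 min
Thu: 11:02 AM–8:01 PM = 8 h 59 min
Fri: 9:29 AM–7:27 PM = 9 h 58 min
Sat: 8:12 AM–6:57 PM = 10 h 45 min
Total worked: 48 h 54 min = 2934 min.
Regular 44 h 0 min = 2640 min at £21.75/h; overtime 4 h 54 min = 294 min at £43.50/h.
Pay = (2640 × £21.75 + 294 × £43.50) ÷ 60 = £1170.15.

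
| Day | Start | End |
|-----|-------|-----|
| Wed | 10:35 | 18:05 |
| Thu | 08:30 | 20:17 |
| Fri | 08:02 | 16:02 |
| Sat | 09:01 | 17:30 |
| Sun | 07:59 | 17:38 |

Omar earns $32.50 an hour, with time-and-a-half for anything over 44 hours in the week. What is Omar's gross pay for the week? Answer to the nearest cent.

$1499.06

Wed: 10:35–18:05 = 7 h 30 min
Thu: 08:30–20:17 = 11 h 47 min
Fri: 08:02–16:02 = 8 h 0 min
Sat: 09:01–17:30 = 8 h 29 min
Sun: 07:59–17:38 = 9 h 39 min
Total worked: 45 h 25 min = 2725 min.
Regular 44 h 0 min = 2640 min at $32.50/h; overtime 1 h 25 min = 85 min at $48.75/h.
Pay = (2640 × $32.50 + 85 × $48.75) ÷ 60 = $1499.06.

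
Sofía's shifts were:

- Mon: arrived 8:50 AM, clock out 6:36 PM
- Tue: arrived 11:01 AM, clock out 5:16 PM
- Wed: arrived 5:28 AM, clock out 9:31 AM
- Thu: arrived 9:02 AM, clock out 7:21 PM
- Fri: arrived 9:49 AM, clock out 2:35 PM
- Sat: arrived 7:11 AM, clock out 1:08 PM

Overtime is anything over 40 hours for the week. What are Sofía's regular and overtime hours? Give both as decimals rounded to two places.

Regular 40.00 hours, overtime 1.10 hours

Mon: 8:50 AM–6:36 PM = 9 h 46 min
Tue: 11:01 AM–5:16 PM = 6 h 15 min
Wed: 5:28 AM–9:31 AM = 4 h 3 min
Thu: 9:02 AM–7:21 PM = 10 h 19 min
Fri: 9:49 AM–2:35 PM = 4 h 46 min
Sat: 7:11 AM–1:08 PM = 5 h 57 min
Total worked: 41 h 6 min = 41.10 h.
Threshold 40 h → overtime 1 h 6 min, regular 40 h 0 min.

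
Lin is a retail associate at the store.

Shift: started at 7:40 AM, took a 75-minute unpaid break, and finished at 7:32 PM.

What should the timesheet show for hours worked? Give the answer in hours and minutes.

Shift: 7:40 AM–7:32 PM = 11 h 52 min; less 75 min break → 10 h 37 min

10 h 37 min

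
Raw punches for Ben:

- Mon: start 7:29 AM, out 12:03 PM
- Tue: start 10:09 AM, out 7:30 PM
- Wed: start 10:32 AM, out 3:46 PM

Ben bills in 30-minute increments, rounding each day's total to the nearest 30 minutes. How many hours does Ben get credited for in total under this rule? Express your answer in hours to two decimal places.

Mon: 7:29 AM–12:03 PM = 4 h 34 min → rounds to 4 h 30 min
Tue: 10:09 AM–7:30 PM = 9 h 21 min → rounds to 9 h 30 min
Wed: 10:32 AM–3:46 PM = 5 h 14 min → rounds to 5 h 0 min
Total credited: 19 h 0 min.

19.00 hours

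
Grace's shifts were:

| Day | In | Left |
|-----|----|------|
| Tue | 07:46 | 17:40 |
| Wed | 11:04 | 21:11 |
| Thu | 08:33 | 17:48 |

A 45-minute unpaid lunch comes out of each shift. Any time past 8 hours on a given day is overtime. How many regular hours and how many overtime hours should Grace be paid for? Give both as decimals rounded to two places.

Tue: 07:46–17:40 = 9 h 54 min; less 45 min break → 9 h 9 min
Wed: 11:04–21:11 = 10 h 7 min; less 45 min break → 9 h 22 min
Thu: 08:33–17:48 = 9 h 15 min; less 45 min break → 8 h 30 min
Tue reg 8 h 0 min / OT 1 h 9 min; Wed reg 8 h 0 min / OT 1 h 22 min; Thu reg 8 h 0 min / OT 0 h 30 min.
Totals: regular 24 h 0 min, overtime 3 h 1 min.

Regular 24.00 hours, overtime 3.02 hours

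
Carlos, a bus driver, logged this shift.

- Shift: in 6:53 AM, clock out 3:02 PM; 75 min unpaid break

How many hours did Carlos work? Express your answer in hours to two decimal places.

Shift: 6:53 AM–3:02 PM = 8 h 9 min; less 75 min break → 6 h 54 min

6.90 hours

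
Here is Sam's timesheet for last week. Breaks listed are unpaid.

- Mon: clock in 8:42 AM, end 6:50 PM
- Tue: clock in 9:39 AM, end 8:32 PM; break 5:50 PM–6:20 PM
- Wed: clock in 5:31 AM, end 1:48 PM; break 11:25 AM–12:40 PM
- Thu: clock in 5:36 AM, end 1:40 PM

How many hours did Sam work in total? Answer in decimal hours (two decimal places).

Mon: 8:42 AM–6:50 PM = 10 h 8 min
Tue: 9:39 AM–8:32 PM = 10 h 53 min; less 30 min break → 10 h 23 min
Wed: 5:31 AM–1:48 PM = 8 h 17 min; less 75 min break → 7 h 2 min
Thu: 5:36 AM–1:40 PM = 8 h 4 min
Total: 10 h 8 min + 10 h 23 min + 7 h 2 min + 8 h 4 min = 35 h 37 min.

35.62 hours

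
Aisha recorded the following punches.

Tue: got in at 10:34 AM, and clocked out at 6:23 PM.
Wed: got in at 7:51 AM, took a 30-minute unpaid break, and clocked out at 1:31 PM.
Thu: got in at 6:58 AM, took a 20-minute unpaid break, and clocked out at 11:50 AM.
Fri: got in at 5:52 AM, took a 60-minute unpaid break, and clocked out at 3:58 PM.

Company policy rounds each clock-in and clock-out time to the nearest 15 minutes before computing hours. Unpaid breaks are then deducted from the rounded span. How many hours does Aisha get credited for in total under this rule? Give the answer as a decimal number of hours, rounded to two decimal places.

26.92 hours

Tue: in 10:34 AM→10:30 AM, out 6:23 PM→6:30 PM; 8 h 0 min
Wed: in 7:51 AM→7:45 AM, out 1:31 PM→1:30 PM; 5 h 45 min − 30 min = 5 h 15 min
Thu: in 6:58 AM→7:00 AM, out 11:50 AM→11:45 AM; 4 h 45 min − 20 min = 4 h 25 min
Fri: in 5:52 AM→5:45 AM, out 3:58 PM→4:00 PM; 10 h 15 min − 60 min = 9 h 15 min
Total credited: 26 h 55 min.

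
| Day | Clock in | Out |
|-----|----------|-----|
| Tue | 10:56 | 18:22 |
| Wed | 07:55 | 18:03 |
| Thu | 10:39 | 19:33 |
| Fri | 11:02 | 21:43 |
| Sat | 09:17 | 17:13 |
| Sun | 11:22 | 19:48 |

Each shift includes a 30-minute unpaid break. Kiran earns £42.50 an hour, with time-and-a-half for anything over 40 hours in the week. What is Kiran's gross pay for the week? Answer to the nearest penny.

Tue: 10:56–18:22 = 7 h 26 min; less 30 min break → 6 h 56 min
Wed: 07:55–18:03 = 10 h 8 min; less 30 min break → 9 h 38 min
Thu: 10:39–19:33 = 8 h 54 min; less 30 min break → 8 h 24 min
Fri: 11:02–21:43 = 10 h 41 min; less 30 min break → 10 h 11 min
Sat: 09:17–17:13 = 7 h 56 min; less 30 min break → 7 h 26 min
Sun: 11:22–19:48 = 8 h 26 min; less 30 min break → 7 h 56 min
Total worked: 50 h 31 min = 3031 min.
Regular 40 h 0 min = 2400 min at £42.50/h; overtime 10 h 31 min = 631 min at £63.75/h.
Pay = (2400 × £42.50 + 631 × £63.75) ÷ 60 = £2370.44.

£2370.44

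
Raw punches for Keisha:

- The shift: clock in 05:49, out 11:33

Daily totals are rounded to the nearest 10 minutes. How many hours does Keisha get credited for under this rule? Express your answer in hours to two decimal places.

The shift: 05:49–11:33 = 5 h 44 min → rounds to 5 h 40 min

5.67 hours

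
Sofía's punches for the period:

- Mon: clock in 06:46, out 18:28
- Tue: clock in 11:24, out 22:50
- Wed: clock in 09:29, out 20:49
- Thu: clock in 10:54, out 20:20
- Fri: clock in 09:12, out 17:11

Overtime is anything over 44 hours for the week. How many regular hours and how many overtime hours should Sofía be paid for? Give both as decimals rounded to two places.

Mon: 06:46–18:28 = 11 h 42 min
Tue: 11:24–22:50 = 11 h 26 min
Wed: 09:29–20:49 = 11 h 20 min
Thu: 10:54–20:20 = 9 h 26 min
Fri: 09:12–17:11 = 7 h 59 min
Total worked: 51 h 53 min = 51.88 h.
Threshold 44 h → overtime 7 h 53 min, regular 44 h 0 min.

Regular 44.00 hours, overtime 7.88 hours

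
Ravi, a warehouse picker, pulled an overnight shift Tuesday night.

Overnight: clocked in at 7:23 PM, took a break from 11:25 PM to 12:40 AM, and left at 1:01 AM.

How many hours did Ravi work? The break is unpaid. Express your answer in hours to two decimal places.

Overnight: 7:23 PM → midnight = 4 h 37 min; midnight → 1:01 AM = 1 h 1 min; span 5 h 38 min; less 75 min break → 4 h 23 min

4.38 hours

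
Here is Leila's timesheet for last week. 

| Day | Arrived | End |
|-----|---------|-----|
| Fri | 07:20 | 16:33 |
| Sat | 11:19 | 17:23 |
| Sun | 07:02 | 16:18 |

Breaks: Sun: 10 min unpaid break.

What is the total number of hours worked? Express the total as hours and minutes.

24 h 23 min

Fri: 07:20–16:33 = 9 h 13 min
Sat: 11:19–17:23 = 6 h 4 min
Sun: 07:02–16:18 = 9 h 16 min; less 10 min break → 9 h 6 min
Total: 9 h 13 min + 6 h 4 min + 9 h 6 min = 24 h 23 min.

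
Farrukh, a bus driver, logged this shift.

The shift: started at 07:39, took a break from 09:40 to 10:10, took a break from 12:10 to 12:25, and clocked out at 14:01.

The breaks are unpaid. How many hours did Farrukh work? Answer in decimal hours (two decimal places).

The shift: 07:39–14:01 = 6 h 22 min; less 45 min break → 5 h 37 min

5.62 hours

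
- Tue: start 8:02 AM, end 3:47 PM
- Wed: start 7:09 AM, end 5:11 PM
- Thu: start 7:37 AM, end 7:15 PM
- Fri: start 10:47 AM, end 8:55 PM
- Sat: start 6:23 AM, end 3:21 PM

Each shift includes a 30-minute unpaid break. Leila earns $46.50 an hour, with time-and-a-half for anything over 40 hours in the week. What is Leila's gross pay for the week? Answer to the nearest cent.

$2279.66

Tue: 8:02 AM–3:47 PM = 7 h 45 min; less 30 min break → 7 h 15 min
Wed: 7:09 AM–5:11 PM = 10 h 2 min; less 30 min break → 9 h 32 min
Thu: 7:37 AM–7:15 PM = 11 h 38 min; less 30 min break → 11 h 8 min
Fri: 10:47 AM–8:55 PM = 10 h 8 min; less 30 min break → 9 h 38 min
Sat: 6:23 AM–3:21 PM = 8 h 58 min; less 30 min break → 8 h 28 min
Total worked: 46 h 1 min = 2761 min.
Regular 40 h 0 min = 2400 min at $46.50/h; overtime 6 h 1 min = 361 min at $69.75/h.
Pay = (2400 × $46.50 + 361 × $69.75) ÷ 60 = $2279.66.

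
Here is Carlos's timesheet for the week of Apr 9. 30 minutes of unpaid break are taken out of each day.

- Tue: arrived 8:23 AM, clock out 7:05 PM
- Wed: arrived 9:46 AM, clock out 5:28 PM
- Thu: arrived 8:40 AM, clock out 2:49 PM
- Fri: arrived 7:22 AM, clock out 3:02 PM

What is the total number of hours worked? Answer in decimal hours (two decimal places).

30.22 hours

Tue: 8:23 AM–7:05 PM = 10 h 42 min; less 30 min break → 10 h 12 min
Wed: 9:46 AM–5:28 PM = 7 h 42 min; less 30 min break → 7 h 12 min
Thu: 8:40 AM–2:49 PM = 6 h 9 min; less 30 min break → 5 h 39 min
Fri: 7:22 AM–3:02 PM = 7 h 40 min; less 30 min break → 7 h 10 min
Total: 10 h 12 min + 7 h 12 min + 5 h 39 min + 7 h 10 min = 30 h 13 min.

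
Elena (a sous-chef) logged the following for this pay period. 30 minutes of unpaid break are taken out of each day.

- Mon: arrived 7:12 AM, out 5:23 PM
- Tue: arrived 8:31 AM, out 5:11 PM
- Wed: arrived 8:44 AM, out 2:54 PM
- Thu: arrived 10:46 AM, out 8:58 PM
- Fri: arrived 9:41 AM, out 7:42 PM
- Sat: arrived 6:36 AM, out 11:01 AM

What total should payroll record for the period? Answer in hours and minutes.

Mon: 7:12 AM–5:23 PM = 10 h 11 min; less 30 min break → 9 h 41 min
Tue: 8:31 AM–5:11 PM = 8 h 40 min; less 30 min break → 8 h 10 min
Wed: 8:44 AM–2:54 PM = 6 h 10 min; less 30 min break → 5 h 40 min
Thu: 10:46 AM–8:58 PM = 10 h 12 min; less 30 min break → 9 h 42 min
Fri: 9:41 AM–7:42 PM = 10 h 1 min; less 30 min break → 9 h 31 min
Sat: 6:36 AM–11:01 AM = 4 h 25 min; less 30 min break → 3 h 55 min
Total: 9 h 41 min + 8 h 10 min + 5 h 40 min + 9 h 42 min + 9 h 31 min + 3 h 55 min = 46 h 39 min.

46 h 39 min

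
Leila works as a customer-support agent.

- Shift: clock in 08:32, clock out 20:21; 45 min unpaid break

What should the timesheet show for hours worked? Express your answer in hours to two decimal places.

Shift: 08:32–20:21 = 11 h 49 min; less 45 min break → 11 h 4 min

11.07 hours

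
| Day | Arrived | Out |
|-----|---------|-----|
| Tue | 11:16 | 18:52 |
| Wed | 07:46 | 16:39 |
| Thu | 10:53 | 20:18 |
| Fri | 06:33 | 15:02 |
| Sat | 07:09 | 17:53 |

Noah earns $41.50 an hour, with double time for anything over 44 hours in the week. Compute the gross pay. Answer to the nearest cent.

$1918.68

Tue: 11:16–18:52 = 7 h 36 min
Wed: 07:46–16:39 = 8 h 53 min
Thu: 10:53–20:18 = 9 h 25 min
Fri: 06:33–15:02 = 8 h 29 min
Sat: 07:09–17:53 = 10 h 44 min
Total worked: 45 h 7 min = 2707 min.
Regular 44 h 0 min = 2640 min at $41.50/h; overtime 1 h 7 min = 67 min at $83.00/h.
Pay = (2640 × $41.50 + 67 × $83.00) ÷ 60 = $1918.68.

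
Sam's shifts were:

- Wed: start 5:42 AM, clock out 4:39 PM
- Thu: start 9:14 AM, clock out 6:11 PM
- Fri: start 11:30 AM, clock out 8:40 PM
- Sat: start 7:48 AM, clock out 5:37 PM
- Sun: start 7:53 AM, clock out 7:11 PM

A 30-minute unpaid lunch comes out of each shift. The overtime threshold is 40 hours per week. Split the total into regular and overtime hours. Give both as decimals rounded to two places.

Regular 40.00 hours, overtime 7.68 hours

Wed: 5:42 AM–4:39 PM = 10 h 57 min; less 30 min break → 10 h 27 min
Thu: 9:14 AM–6:11 PM = 8 h 57 min; less 30 min break → 8 h 27 min
Fri: 11:30 AM–8:40 PM = 9 h 10 min; less 30 min break → 8 h 40 min
Sat: 7:48 AM–5:37 PM = 9 h 49 min; less 30 min break → 9 h 19 min
Sun: 7:53 AM–7:11 PM = 11 h 18 min; less 30 min break → 10 h 48 min
Total worked: 47 h 41 min = 47.68 h.
Threshold 40 h → overtime 7 h 41 min, regular 40 h 0 min.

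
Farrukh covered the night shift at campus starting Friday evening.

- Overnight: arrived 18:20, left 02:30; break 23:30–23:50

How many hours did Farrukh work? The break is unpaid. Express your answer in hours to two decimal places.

Overnight: 18:20 → midnight = 5 h 40 min; midnight → 02:30 = 2 h 30 min; span 8 h 10 min; less 20 min break → 7 h 50 min

7.83 hours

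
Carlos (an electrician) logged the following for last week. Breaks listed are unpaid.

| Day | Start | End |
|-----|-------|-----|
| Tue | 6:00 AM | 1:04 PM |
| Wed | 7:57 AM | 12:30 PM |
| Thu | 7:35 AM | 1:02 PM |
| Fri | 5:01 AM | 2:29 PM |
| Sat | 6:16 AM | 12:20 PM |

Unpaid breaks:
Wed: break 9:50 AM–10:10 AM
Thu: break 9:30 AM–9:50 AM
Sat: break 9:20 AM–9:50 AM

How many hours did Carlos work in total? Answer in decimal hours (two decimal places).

Tue: 6:00 AM–1:04 PM = 7 h 4 min
Wed: 7:57 AM–12:30 PM = 4 h 33 min; less 20 min break → 4 h 13 min
Thu: 7:35 AM–1:02 PM = 5 h 27 min; less 20 min break → 5 h 7 min
Fri: 5:01 AM–2:29 PM = 9 h 28 min
Sat: 6:16 AM–12:20 PM = 6 h 4 min; less 30 min break → 5 h 34 min
Total: 7 h 4 min + 4 h 13 min + 5 h 7 min + 9 h 28 min + 5 h 34 min = 31 h 26 min.

31.43 hours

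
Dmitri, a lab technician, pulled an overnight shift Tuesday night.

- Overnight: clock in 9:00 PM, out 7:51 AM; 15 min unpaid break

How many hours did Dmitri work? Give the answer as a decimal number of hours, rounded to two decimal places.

Overnight: 9:00 PM → midnight = 3 h 0 min; midnight → 7:51 AM = 7 h 51 min; span 10 h 51 min; less 15 min break → 10 h 36 min

10.60 hours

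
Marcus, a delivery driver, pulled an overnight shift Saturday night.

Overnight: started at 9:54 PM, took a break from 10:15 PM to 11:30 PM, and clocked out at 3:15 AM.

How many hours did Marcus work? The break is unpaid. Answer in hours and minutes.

4 h 6 min

Overnight: 9:54 PM → midnight = 2 h 6 min; midnight → 3:15 AM = 3 h 15 min; span 5 h 21 min; less 75 min break → 4 h 6 min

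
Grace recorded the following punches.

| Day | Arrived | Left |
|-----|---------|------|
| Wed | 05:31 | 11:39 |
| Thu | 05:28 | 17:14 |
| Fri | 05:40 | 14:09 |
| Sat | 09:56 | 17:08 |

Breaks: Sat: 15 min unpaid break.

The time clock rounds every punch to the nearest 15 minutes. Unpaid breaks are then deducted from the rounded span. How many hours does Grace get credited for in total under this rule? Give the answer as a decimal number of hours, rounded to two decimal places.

Wed: in 05:31→05:30, out 11:39→11:45; 6 h 15 min
Thu: in 05:28→05:30, out 17:14→17:15; 11 h 45 min
Fri: in 05:40→05:45, out 14:09→14:15; 8 h 30 min
Sat: in 09:56→10:00, out 17:08→17:15; 7 h 15 min − 15 min = 7 h 0 min
Total credited: 33 h 30 min.

33.50 hours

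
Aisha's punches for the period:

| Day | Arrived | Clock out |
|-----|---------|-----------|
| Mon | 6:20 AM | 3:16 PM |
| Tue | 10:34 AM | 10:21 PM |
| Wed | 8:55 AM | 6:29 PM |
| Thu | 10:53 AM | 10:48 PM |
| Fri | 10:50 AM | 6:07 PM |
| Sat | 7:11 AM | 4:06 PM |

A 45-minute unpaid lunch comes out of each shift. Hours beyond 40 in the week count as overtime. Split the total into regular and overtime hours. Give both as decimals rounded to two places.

Regular 40.00 hours, overtime 13.90 hours

Mon: 6:20 AM–3:16 PM = 8 h 56 min; less 45 min break → 8 h 11 min
Tue: 10:34 AM–10:21 PM = 11 h 47 min; less 45 min break → 11 h 2 min
Wed: 8:55 AM–6:29 PM = 9 h 34 min; less 45 min break → 8 h 49 min
Thu: 10:53 AM–10:48 PM = 11 h 55 min; less 45 min break → 11 h 10 min
Fri: 10:50 AM–6:07 PM = 7 h 17 min; less 45 min break → 6 h 32 min
Sat: 7:11 AM–4:06 PM = 8 h 55 min; less 45 min break → 8 h 10 min
Total worked: 53 h 54 min = 53.90 h.
Threshold 40 h → overtime 13 h 54 min, regular 40 h 0 min.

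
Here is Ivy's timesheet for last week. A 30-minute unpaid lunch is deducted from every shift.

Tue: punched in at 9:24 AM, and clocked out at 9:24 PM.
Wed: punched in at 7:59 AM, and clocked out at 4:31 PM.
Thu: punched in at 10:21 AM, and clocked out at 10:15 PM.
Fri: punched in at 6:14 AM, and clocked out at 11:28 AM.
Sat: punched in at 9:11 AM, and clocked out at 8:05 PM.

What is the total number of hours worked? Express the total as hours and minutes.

Tue: 9:24 AM–9:24 PM = 12 h 0 min; less 30 min break → 11 h 30 min
Wed: 7:59 AM–4:31 PM = 8 h 32 min; less 30 min break → 8 h 2 min
Thu: 10:21 AM–10:15 PM = 11 h 54 min; less 30 min break → 11 h 24 min
Fri: 6:14 AM–11:28 AM = 5 h 14 min; less 30 min break → 4 h 44 min
Sat: 9:11 AM–8:05 PM = 10 h 54 min; less 30 min break → 10 h 24 min
Total: 11 h 30 min + 8 h 2 min + 11 h 24 min + 4 h 44 min + 10 h 24 min = 46 h 4 min.

46 h 4 min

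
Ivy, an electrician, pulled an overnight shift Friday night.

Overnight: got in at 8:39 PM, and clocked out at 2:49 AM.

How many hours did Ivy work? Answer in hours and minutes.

Overnight: 8:39 PM → midnight = 3 h 21 min; midnight → 2:49 AM = 2 h 49 min; span 6 h 10 min

6 h 10 min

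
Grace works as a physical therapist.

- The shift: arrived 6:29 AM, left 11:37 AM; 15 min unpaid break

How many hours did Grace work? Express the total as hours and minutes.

The shift: 6:29 AM–11:37 AM = 5 h 8 min; less 15 min break → 4 h 53 min

4 h 53 min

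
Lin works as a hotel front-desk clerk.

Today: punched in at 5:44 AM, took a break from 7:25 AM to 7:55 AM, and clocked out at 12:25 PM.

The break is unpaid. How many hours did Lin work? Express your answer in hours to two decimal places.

6.18 hours

Today: 5:44 AM–12:25 PM = 6 h 41 min; less 30 min break → 6 h 11 min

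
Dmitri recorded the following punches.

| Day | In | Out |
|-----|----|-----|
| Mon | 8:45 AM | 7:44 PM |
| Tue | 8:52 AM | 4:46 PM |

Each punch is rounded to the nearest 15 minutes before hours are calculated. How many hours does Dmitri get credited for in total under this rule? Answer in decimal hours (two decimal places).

Mon: in 8:45 AM→8:45 AM, out 7:44 PM→7:45 PM; 11 h 0 min
Tue: in 8:52 AM→8:45 AM, out 4:46 PM→4:45 PM; 8 h 0 min
Total credited: 19 h 0 min.

19.00 hours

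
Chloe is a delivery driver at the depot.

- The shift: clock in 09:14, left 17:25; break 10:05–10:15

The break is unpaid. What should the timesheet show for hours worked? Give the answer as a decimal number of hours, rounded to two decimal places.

The shift: 09:14–17:25 = 8 h 11 min; less 10 min break → 8 h 1 min

8.02 hours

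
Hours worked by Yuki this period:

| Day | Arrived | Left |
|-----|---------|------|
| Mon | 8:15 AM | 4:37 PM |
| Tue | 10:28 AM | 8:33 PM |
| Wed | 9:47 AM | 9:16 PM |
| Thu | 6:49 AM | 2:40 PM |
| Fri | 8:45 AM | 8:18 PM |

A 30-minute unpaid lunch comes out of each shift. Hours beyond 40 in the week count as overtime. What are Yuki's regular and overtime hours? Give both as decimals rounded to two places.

Regular 40.00 hours, overtime 6.83 hours

Mon: 8:15 AM–4:37 PM = 8 h 22 min; less 30 min break → 7 h 52 min
Tue: 10:28 AM–8:33 PM = 10 h 5 min; less 30 min break → 9 h 35 min
Wed: 9:47 AM–9:16 PM = 11 h 29 min; less 30 min break → 10 h 59 min
Thu: 6:49 AM–2:40 PM = 7 h 51 min; less 30 min break → 7 h 21 min
Fri: 8:45 AM–8:18 PM = 11 h 33 min; less 30 min break → 11 h 3 min
Total worked: 46 h 50 min = 46.83 h.
Threshold 40 h → overtime 6 h 50 min, regular 40 h 0 min.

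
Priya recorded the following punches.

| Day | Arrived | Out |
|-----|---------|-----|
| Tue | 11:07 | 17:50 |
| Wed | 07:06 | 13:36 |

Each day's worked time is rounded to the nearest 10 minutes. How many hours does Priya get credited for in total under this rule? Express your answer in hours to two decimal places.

Tue: 11:07–17:50 = 6 h 43 min → rounds to 6 h 40 min
Wed: 07:06–13:36 = 6 h 30 min → rounds to 6 h 30 min
Total credited: 13 h 10 min.

13.17 hours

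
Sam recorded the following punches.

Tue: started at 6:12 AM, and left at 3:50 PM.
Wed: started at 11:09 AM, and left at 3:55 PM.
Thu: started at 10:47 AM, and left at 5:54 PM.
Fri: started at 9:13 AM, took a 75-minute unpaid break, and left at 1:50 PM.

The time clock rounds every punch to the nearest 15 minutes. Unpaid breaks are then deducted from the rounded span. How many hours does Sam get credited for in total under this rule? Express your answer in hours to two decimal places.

Tue: in 6:12 AM→6:15 AM, out 3:50 PM→3:45 PM; 9 h 30 min
Wed: in 11:09 AM→11:15 AM, out 3:55 PM→4:00 PM; 4 h 45 min
Thu: in 10:47 AM→10:45 AM, out 5:54 PM→6:00 PM; 7 h 15 min
Fri: in 9:13 AM→9:15 AM, out 1:50 PM→1:45 PM; 4 h 30 min − 75 min = 3 h 15 min
Total credited: 24 h 45 min.

24.75 hours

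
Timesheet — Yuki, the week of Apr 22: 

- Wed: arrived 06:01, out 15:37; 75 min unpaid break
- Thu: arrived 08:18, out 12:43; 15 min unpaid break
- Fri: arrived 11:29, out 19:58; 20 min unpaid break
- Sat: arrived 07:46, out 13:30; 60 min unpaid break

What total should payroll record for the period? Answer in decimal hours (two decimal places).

25.40 hours

Wed: 06:01–15:37 = 9 h 36 min; less 75 min break → 8 h 21 min
Thu: 08:18–12:43 = 4 h 25 min; less 15 min break → 4 h 10 min
Fri: 11:29–19:58 = 8 h 29 min; less 20 min break → 8 h 9 min
Sat: 07:46–13:30 = 5 h 44 min; less 60 min break → 4 h 44 min
Total: 8 h 21 min + 4 h 10 min + 8 h 9 min + 4 h 44 min = 25 h 24 min.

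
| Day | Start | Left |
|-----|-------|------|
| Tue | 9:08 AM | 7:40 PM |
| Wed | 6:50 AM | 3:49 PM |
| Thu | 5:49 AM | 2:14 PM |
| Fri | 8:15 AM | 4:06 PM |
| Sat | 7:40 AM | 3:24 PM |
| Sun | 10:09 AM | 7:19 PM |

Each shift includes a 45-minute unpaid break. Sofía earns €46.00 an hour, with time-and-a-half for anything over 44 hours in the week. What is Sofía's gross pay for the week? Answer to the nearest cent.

€2312.65

Tue: 9:08 AM–7:40 PM = 10 h 32 min; less 45 min break → 9 h 47 min
Wed: 6:50 AM–3:49 PM = 8 h 59 min; less 45 min break → 8 h 14 min
Thu: 5:49 AM–2:14 PM = 8 h 25 min; less 45 min break → 7 h 40 min
Fri: 8:15 AM–4:06 PM = 7 h 51 min; less 45 min break → 7 h 6 min
Sat: 7:40 AM–3:24 PM = 7 h 44 min; less 45 min break → 6 h 59 min
Sun: 10:09 AM–7:19 PM = 9 h 10 min; less 45 min break → 8 h 25 min
Total worked: 48 h 11 min = 2891 min.
Regular 44 h 0 min = 2640 min at €46.00/h; overtime 4 h 11 min = 251 min at €69.00/h.
Pay = (2640 × €46.00 + 251 × €69.00) ÷ 60 = €2312.65.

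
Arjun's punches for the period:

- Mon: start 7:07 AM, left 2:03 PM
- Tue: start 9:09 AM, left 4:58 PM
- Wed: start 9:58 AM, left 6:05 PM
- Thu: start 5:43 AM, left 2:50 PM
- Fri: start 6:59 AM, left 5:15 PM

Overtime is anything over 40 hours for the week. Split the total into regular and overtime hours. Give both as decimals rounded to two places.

Mon: 7:07 AM–2:03 PM = 6 h 56 min
Tue: 9:09 AM–4:58 PM = 7 h 49 min
Wed: 9:58 AM–6:05 PM = 8 h 7 min
Thu: 5:43 AM–2:50 PM = 9 h 7 min
Fri: 6:59 AM–5:15 PM = 10 h 16 min
Total worked: 42 h 15 min = 42.25 h.
Threshold 40 h → overtime 2 h 15 min, regular 40 h 0 min.

Regular 40.00 hours, overtime 2.25 hours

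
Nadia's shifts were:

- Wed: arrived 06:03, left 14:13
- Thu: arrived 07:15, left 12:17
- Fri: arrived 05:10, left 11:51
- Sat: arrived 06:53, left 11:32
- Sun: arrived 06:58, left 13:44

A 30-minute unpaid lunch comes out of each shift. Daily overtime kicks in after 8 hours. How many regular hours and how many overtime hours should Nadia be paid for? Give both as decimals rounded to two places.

Regular 28.80 hours, overtime 0.00 hours

Wed: 06:03–14:13 = 8 h 10 min; less 30 min break → 7 h 40 min
Thu: 07:15–12:17 = 5 h 2 min; less 30 min break → 4 h 32 min
Fri: 05:10–11:51 = 6 h 41 min; less 30 min break → 6 h 11 min
Sat: 06:53–11:32 = 4 h 39 min; less 30 min break → 4 h 9 min
Sun: 06:58–13:44 = 6 h 46 min; less 30 min break → 6 h 16 min
Wed reg 7 h 40 min / OT 0 h 0 min; Thu reg 4 h 32 min / OT 0 h 0 min; Fri reg 6 h 11 min / OT 0 h 0 min; Sat reg 4 h 9 min / OT 0 h 0 min; Sun reg 6 h 16 min / OT 0 h 0 min.
Totals: regular 28 h 48 min, overtime 0 h 0 min.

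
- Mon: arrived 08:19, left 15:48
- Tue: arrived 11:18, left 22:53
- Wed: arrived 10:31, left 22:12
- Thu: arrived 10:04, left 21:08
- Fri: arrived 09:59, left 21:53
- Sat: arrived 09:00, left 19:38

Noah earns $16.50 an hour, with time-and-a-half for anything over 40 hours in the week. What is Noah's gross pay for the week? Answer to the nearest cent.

$1262.66

Mon: 08:19–15:48 = 7 h 29 min
Tue: 11:18–22:53 = 11 h 35 min
Wed: 10:31–22:12 = 11 h 41 min
Thu: 10:04–21:08 = 11 h 4 min
Fri: 09:59–21:53 = 11 h 54 min
Sat: 09:00–19:38 = 10 h 38 min
Total worked: 64 h 21 min = 3861 min.
Regular 40 h 0 min = 2400 min at $16.50/h; overtime 24 h 21 min = 1461 min at $24.75/h.
Pay = (2400 × $16.50 + 1461 × $24.75) ÷ 60 = $1262.66.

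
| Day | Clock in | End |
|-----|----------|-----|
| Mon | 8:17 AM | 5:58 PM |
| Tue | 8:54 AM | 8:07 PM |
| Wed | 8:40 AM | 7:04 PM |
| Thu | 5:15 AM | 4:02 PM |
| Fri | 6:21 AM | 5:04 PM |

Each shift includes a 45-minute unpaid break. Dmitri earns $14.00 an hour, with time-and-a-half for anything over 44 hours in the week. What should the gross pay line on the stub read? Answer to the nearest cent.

Mon: 8:17 AM–5:58 PM = 9 h 41 min; less 45 min break → 8 h 56 min
Tue: 8:54 AM–8:07 PM = 11 h 13 min; less 45 min break → 10 h 28 min
Wed: 8:40 AM–7:04 PM = 10 h 24 min; less 45 min break → 9 h 39 min
Thu: 5:15 AM–4:02 PM = 10 h 47 min; less 45 min break → 10 h 2 min
Fri: 6:21 AM–5:04 PM = 10 h 43 min; less 45 min break → 9 h 58 min
Total worked: 49 h 3 min = 2943 min.
Regular 44 h 0 min = 2640 min at $14.00/h; overtime 5 h 3 min = 303 min at $21.00/h.
Pay = (2640 × $14.00 + 303 × $21.00) ÷ 60 = $722.05.

$722.05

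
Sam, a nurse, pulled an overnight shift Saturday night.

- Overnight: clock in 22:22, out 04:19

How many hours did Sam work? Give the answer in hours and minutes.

5 h 57 min

Overnight: 22:22 → midnight = 1 h 38 min; midnight → 04:19 = 4 h 19 min; span 5 h 57 min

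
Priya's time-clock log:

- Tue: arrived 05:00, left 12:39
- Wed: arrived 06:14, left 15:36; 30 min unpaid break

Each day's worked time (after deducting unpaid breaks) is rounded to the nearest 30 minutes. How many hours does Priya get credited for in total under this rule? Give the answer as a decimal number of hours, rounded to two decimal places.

16.50 hours

Tue: 05:00–12:39 = 7 h 39 min → rounds to 7 h 30 min
Wed: 06:14–15:36 = 9 h 22 min − 30 min = 8 h 52 min → rounds to 9 h 0 min
Total credited: 16 h 30 min.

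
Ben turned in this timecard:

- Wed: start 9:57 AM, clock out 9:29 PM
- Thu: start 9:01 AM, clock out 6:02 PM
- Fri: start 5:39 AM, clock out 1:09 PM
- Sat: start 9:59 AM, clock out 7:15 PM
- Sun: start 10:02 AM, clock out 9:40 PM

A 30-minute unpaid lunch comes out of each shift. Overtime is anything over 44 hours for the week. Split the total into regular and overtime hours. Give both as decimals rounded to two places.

Wed: 9:57 AM–9:29 PM = 11 h 32 min; less 30 min break → 11 h 2 min
Thu: 9:01 AM–6:02 PM = 9 h 1 min; less 30 min break → 8 h 31 min
Fri: 5:39 AM–1:09 PM = 7 h 30 min; less 30 min break → 7 h 0 min
Sat: 9:59 AM–7:15 PM = 9 h 16 min; less 30 min break → 8 h 46 min
Sun: 10:02 AM–9:40 PM = 11 h 38 min; less 30 min break → 11 h 8 min
Total worked: 46 h 27 min = 46.45 h.
Threshold 44 h → overtime 2 h 27 min, regular 44 h 0 min.

Regular 44.00 hours, overtime 2.45 hours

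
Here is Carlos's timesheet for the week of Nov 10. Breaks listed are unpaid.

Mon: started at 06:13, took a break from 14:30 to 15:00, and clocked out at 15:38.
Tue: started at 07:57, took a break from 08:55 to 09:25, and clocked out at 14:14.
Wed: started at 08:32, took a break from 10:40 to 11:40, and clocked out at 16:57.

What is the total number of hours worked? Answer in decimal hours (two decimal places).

Mon: 06:13–15:38 = 9 h 25 min; less 30 min break → 8 h 55 min
Tue: 07:57–14:14 = 6 h 17 min; less 30 min break → 5 h 47 min
Wed: 08:32–16:57 = 8 h 25 min; less 60 min break → 7 h 25 min
Total: 8 h 55 min + 5 h 47 min + 7 h 25 min = 22 h 7 min.

22.12 hours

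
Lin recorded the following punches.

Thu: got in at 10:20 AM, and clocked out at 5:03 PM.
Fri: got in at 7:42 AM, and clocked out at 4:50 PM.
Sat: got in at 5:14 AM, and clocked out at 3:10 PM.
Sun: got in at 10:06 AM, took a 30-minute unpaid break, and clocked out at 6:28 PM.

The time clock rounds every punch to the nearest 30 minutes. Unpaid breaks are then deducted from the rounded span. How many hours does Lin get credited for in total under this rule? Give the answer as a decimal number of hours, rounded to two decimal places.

Thu: in 10:20 AM→10:30 AM, out 5:03 PM→5:00 PM; 6 h 30 min
Fri: in 7:42 AM→7:30 AM, out 4:50 PM→5:00 PM; 9 h 30 min
Sat: in 5:14 AM→5:00 AM, out 3:10 PM→3:00 PM; 10 h 0 min
Sun: in 10:06 AM→10:00 AM, out 6:28 PM→6:30 PM; 8 h 30 min − 30 min = 8 h 0 min
Total credited: 34 h 0 min.

34.00 hours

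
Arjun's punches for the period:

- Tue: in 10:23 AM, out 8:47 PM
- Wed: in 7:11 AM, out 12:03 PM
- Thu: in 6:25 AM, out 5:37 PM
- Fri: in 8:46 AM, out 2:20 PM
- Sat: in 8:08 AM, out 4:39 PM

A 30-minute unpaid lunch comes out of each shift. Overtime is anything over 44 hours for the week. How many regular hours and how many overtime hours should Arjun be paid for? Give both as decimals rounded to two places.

Regular 38.05 hours, overtime 0.00 hours

Tue: 10:23 AM–8:47 PM = 10 h 24 min; less 30 min break → 9 h 54 min
Wed: 7:11 AM–12:03 PM = 4 h 52 min; less 30 min break → 4 h 22 min
Thu: 6:25 AM–5:37 PM = 11 h 12 min; less 30 min break → 10 h 42 min
Fri: 8:46 AM–2:20 PM = 5 h 34 min; less 30 min break → 5 h 4 min
Sat: 8:08 AM–4:39 PM = 8 h 31 min; less 30 min break → 8 h 1 min
Total worked: 38 h 3 min = 38.05 h.
Threshold 44 h → overtime 0 h 0 min, regular 38 h 3 min.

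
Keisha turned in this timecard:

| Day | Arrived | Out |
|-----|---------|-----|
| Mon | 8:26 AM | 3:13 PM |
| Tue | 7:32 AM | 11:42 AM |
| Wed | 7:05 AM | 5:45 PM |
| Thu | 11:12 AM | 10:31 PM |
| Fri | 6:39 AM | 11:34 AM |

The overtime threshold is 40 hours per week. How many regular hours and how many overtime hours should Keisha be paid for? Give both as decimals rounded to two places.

Regular 37.85 hours, overtime 0.00 hours

Mon: 8:26 AM–3:13 PM = 6 h 47 min
Tue: 7:32 AM–11:42 AM = 4 h 10 min
Wed: 7:05 AM–5:45 PM = 10 h 40 min
Thu: 11:12 AM–10:31 PM = 11 h 19 min
Fri: 6:39 AM–11:34 AM = 4 h 55 min
Total worked: 37 h 51 min = 37.85 h.
Threshold 40 h → overtime 0 h 0 min, regular 37 h 51 min.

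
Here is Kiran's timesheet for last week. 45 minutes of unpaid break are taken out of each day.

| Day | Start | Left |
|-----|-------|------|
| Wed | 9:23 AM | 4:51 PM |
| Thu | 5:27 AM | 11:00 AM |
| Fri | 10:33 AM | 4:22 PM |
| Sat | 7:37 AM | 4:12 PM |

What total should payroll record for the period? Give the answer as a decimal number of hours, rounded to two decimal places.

Wed: 9:23 AM–4:51 PM = 7 h 28 min; less 45 min break → 6 h 43 min
Thu: 5:27 AM–11:00 AM = 5 h 33 min; less 45 min break → 4 h 48 min
Fri: 10:33 AM–4:22 PM = 5 h 49 min; less 45 min break → 5 h 4 min
Sat: 7:37 AM–4:12 PM = 8 h 35 min; less 45 min break → 7 h 50 min
Total: 6 h 43 min + 4 h 48 min + 5 h 4 min + 7 h 50 min = 24 h 25 min.

24.42 hours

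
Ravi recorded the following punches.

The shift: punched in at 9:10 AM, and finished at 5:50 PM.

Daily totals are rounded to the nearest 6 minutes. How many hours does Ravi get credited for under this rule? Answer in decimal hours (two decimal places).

The shift: 9:10 AM–5:50 PM = 8 h 40 min → rounds to 8 h 42 min

8.70 hours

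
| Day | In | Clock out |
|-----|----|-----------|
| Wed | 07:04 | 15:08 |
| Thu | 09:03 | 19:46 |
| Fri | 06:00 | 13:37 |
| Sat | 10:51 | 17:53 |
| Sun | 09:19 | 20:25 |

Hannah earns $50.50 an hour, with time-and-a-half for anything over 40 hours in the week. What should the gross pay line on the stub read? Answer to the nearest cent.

$2363.40

Wed: 07:04–15:08 = 8 h 4 min
Thu: 09:03–19:46 = 10 h 43 min
Fri: 06:00–13:37 = 7 h 37 min
Sat: 10:51–17:53 = 7 h 2 min
Sun: 09:19–20:25 = 11 h 6 min
Total worked: 44 h 32 min = 2672 min.
Regular 40 h 0 min = 2400 min at $50.50/h; overtime 4 h 32 min = 272 min at $75.75/h.
Pay = (2400 × $50.50 + 272 × $75.75) ÷ 60 = $2363.40.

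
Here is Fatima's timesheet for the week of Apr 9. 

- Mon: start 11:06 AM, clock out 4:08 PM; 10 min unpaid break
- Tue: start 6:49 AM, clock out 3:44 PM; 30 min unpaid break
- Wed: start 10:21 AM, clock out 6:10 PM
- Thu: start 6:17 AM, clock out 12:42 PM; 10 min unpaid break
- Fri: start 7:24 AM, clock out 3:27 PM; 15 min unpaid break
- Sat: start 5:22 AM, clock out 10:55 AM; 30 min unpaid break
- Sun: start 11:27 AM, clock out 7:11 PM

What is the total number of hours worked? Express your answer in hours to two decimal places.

Mon: 11:06 AM–4:08 PM = 5 h 2 min; less 10 min break → 4 h 52 min
Tue: 6:49 AM–3:44 PM = 8 h 55 min; less 30 min break → 8 h 25 min
Wed: 10:21 AM–6:10 PM = 7 h 49 min
Thu: 6:17 AM–12:42 PM = 6 h 25 min; less 10 min break → 6 h 15 min
Fri: 7:24 AM–3:27 PM = 8 h 3 min; less 15 min break → 7 h 48 min
Sat: 5:22 AM–10:55 AM = 5 h 33 min; less 30 min break → 5 h 3 min
Sun: 11:27 AM–7:11 PM = 7 h 44 min
Total: 4 h 52 min + 8 h 25 min + 7 h 49 min + 6 h 15 min + 7 h 48 min + 5 h 3 min + 7 h 44 min = 47 h 56 min.

47.93 hours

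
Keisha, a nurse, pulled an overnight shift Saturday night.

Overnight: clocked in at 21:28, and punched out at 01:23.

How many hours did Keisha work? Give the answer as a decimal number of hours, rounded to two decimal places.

Overnight: 21:28 → midnight = 2 h 32 min; midnight → 01:23 = 1 h 23 min; span 3 h 55 min

3.92 hours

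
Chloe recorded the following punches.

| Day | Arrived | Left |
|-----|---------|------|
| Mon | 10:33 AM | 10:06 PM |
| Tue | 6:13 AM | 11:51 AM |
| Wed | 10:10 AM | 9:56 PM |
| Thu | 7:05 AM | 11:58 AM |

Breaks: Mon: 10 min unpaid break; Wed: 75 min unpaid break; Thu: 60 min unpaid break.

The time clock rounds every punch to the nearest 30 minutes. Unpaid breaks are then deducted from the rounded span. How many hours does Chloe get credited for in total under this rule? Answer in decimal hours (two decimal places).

Mon: in 10:33 AM→10:30 AM, out 10:06 PM→10:00 PM; 11 h 30 min − 10 min = 11 h 20 min
Tue: in 6:13 AM→6:00 AM, out 11:51 AM→12:00 PM; 6 h 0 min
Wed: in 10:10 AM→10:00 AM, out 9:56 PM→10:00 PM; 12 h 0 min − 75 min = 10 h 45 min
Thu: in 7:05 AM→7:00 AM, out 11:58 AM→12:00 PM; 5 h 0 min − 60 min = 4 h 0 min
Total credited: 32 h 5 min.

32.08 hours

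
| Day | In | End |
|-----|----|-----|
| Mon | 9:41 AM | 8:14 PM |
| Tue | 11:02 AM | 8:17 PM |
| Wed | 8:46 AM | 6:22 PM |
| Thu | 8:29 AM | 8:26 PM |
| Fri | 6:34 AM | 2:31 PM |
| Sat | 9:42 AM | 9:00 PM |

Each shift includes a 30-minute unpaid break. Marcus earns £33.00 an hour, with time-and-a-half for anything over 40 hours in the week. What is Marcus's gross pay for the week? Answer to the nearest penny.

£2191.20

Mon: 9:41 AM–8:14 PM = 10 h 33 min; less 30 min break → 10 h 3 min
Tue: 11:02 AM–8:17 PM = 9 h 15 min; less 30 min break → 8 h 45 min
Wed: 8:46 AM–6:22 PM = 9 h 36 min; less 30 min break → 9 h 6 min
Thu: 8:29 AM–8:26 PM = 11 h 57 min; less 30 min break → 11 h 27 min
Fri: 6:34 AM–2:31 PM = 7 h 57 min; less 30 min break → 7 h 27 min
Sat: 9:42 AM–9:00 PM = 11 h 18 min; less 30 min break → 10 h 48 min
Total worked: 57 h 36 min = 3456 min.
Regular 40 h 0 min = 2400 min at £33.00/h; overtime 17 h 36 min = 1056 min at £49.50/h.
Pay = (2400 × £33.00 + 1056 × £49.50) ÷ 60 = £2191.20.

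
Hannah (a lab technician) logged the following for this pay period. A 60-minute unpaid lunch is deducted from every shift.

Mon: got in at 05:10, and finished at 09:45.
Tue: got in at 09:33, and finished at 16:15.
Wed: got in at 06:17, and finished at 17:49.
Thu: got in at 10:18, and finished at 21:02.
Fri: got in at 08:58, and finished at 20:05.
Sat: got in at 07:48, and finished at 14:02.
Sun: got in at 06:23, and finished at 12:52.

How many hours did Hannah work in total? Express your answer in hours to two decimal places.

Mon: 05:10–09:45 = 4 h 35 min; less 60 min break → 3 h 35 min
Tue: 09:33–16:15 = 6 h 42 min; less 60 min break → 5 h 42 min
Wed: 06:17–17:49 = 11 h 32 min; less 60 min break → 10 h 32 min
Thu: 10:18–21:02 = 10 h 44 min; less 60 min break → 9 h 44 min
Fri: 08:58–20:05 = 11 h 7 min; less 60 min break → 10 h 7 min
Sat: 07:48–14:02 = 6 h 14 min; less 60 min break → 5 h 14 min
Sun: 06:23–12:52 = 6 h 29 min; less 60 min break → 5 h 29 min
Total: 3 h 35 min + 5 h 42 min + 10 h 32 min + 9 h 44 min + 10 h 7 min + 5 h 14 min + 5 h 29 min = 50 h 23 min.

50.38 hours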